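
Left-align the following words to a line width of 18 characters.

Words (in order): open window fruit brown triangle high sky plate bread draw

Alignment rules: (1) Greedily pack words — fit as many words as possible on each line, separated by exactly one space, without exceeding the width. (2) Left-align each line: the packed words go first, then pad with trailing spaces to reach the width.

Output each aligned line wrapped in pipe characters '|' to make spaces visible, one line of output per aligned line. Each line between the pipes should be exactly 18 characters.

Answer: |open window fruit |
|brown triangle    |
|high sky plate    |
|bread draw        |

Derivation:
Line 1: ['open', 'window', 'fruit'] (min_width=17, slack=1)
Line 2: ['brown', 'triangle'] (min_width=14, slack=4)
Line 3: ['high', 'sky', 'plate'] (min_width=14, slack=4)
Line 4: ['bread', 'draw'] (min_width=10, slack=8)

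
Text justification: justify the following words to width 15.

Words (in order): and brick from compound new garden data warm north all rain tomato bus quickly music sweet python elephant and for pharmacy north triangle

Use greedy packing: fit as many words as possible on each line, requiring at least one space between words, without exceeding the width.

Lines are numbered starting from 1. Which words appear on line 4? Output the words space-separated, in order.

Line 1: ['and', 'brick', 'from'] (min_width=14, slack=1)
Line 2: ['compound', 'new'] (min_width=12, slack=3)
Line 3: ['garden', 'data'] (min_width=11, slack=4)
Line 4: ['warm', 'north', 'all'] (min_width=14, slack=1)
Line 5: ['rain', 'tomato', 'bus'] (min_width=15, slack=0)
Line 6: ['quickly', 'music'] (min_width=13, slack=2)
Line 7: ['sweet', 'python'] (min_width=12, slack=3)
Line 8: ['elephant', 'and'] (min_width=12, slack=3)
Line 9: ['for', 'pharmacy'] (min_width=12, slack=3)
Line 10: ['north', 'triangle'] (min_width=14, slack=1)

Answer: warm north all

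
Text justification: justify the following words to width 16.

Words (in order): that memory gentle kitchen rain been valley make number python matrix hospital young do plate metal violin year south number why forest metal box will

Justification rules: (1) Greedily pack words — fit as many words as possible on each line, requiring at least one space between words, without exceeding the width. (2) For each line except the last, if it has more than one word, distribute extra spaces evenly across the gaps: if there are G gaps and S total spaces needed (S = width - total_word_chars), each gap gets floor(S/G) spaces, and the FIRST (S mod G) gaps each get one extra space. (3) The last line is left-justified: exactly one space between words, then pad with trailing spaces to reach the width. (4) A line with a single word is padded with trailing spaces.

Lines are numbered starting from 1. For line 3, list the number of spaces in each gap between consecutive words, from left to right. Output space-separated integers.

Line 1: ['that', 'memory'] (min_width=11, slack=5)
Line 2: ['gentle', 'kitchen'] (min_width=14, slack=2)
Line 3: ['rain', 'been', 'valley'] (min_width=16, slack=0)
Line 4: ['make', 'number'] (min_width=11, slack=5)
Line 5: ['python', 'matrix'] (min_width=13, slack=3)
Line 6: ['hospital', 'young'] (min_width=14, slack=2)
Line 7: ['do', 'plate', 'metal'] (min_width=14, slack=2)
Line 8: ['violin', 'year'] (min_width=11, slack=5)
Line 9: ['south', 'number', 'why'] (min_width=16, slack=0)
Line 10: ['forest', 'metal', 'box'] (min_width=16, slack=0)
Line 11: ['will'] (min_width=4, slack=12)

Answer: 1 1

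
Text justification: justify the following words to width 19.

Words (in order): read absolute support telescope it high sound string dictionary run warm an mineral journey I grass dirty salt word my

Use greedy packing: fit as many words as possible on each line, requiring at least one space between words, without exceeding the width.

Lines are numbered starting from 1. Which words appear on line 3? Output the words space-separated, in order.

Answer: it high sound

Derivation:
Line 1: ['read', 'absolute'] (min_width=13, slack=6)
Line 2: ['support', 'telescope'] (min_width=17, slack=2)
Line 3: ['it', 'high', 'sound'] (min_width=13, slack=6)
Line 4: ['string', 'dictionary'] (min_width=17, slack=2)
Line 5: ['run', 'warm', 'an', 'mineral'] (min_width=19, slack=0)
Line 6: ['journey', 'I', 'grass'] (min_width=15, slack=4)
Line 7: ['dirty', 'salt', 'word', 'my'] (min_width=18, slack=1)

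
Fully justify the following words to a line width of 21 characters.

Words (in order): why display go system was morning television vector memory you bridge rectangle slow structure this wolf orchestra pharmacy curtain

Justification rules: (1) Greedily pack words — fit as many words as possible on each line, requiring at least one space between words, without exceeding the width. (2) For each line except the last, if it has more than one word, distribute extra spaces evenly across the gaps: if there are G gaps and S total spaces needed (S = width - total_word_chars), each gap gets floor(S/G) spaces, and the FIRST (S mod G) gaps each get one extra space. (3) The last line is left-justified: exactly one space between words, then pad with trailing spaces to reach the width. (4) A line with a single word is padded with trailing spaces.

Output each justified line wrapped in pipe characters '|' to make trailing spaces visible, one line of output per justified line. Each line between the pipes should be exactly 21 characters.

Answer: |why display go system|
|was           morning|
|television     vector|
|memory   you   bridge|
|rectangle        slow|
|structure  this  wolf|
|orchestra    pharmacy|
|curtain              |

Derivation:
Line 1: ['why', 'display', 'go', 'system'] (min_width=21, slack=0)
Line 2: ['was', 'morning'] (min_width=11, slack=10)
Line 3: ['television', 'vector'] (min_width=17, slack=4)
Line 4: ['memory', 'you', 'bridge'] (min_width=17, slack=4)
Line 5: ['rectangle', 'slow'] (min_width=14, slack=7)
Line 6: ['structure', 'this', 'wolf'] (min_width=19, slack=2)
Line 7: ['orchestra', 'pharmacy'] (min_width=18, slack=3)
Line 8: ['curtain'] (min_width=7, slack=14)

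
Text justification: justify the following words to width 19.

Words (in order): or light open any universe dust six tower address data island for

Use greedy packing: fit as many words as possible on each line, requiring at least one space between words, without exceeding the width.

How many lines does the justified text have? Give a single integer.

Line 1: ['or', 'light', 'open', 'any'] (min_width=17, slack=2)
Line 2: ['universe', 'dust', 'six'] (min_width=17, slack=2)
Line 3: ['tower', 'address', 'data'] (min_width=18, slack=1)
Line 4: ['island', 'for'] (min_width=10, slack=9)
Total lines: 4

Answer: 4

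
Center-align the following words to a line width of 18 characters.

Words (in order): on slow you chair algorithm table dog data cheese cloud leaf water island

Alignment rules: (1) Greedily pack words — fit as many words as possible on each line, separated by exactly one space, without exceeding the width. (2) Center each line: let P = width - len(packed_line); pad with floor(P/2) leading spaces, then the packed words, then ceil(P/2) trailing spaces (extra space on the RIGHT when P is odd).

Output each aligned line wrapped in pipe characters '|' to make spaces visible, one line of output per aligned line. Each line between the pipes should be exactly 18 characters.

Line 1: ['on', 'slow', 'you', 'chair'] (min_width=17, slack=1)
Line 2: ['algorithm', 'table'] (min_width=15, slack=3)
Line 3: ['dog', 'data', 'cheese'] (min_width=15, slack=3)
Line 4: ['cloud', 'leaf', 'water'] (min_width=16, slack=2)
Line 5: ['island'] (min_width=6, slack=12)

Answer: |on slow you chair |
| algorithm table  |
| dog data cheese  |
| cloud leaf water |
|      island      |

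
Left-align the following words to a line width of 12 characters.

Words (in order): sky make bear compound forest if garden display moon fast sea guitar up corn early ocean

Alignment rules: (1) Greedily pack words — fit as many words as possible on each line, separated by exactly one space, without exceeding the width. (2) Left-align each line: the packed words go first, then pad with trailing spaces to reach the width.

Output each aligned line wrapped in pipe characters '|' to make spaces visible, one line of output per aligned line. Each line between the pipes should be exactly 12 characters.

Line 1: ['sky', 'make'] (min_width=8, slack=4)
Line 2: ['bear'] (min_width=4, slack=8)
Line 3: ['compound'] (min_width=8, slack=4)
Line 4: ['forest', 'if'] (min_width=9, slack=3)
Line 5: ['garden'] (min_width=6, slack=6)
Line 6: ['display', 'moon'] (min_width=12, slack=0)
Line 7: ['fast', 'sea'] (min_width=8, slack=4)
Line 8: ['guitar', 'up'] (min_width=9, slack=3)
Line 9: ['corn', 'early'] (min_width=10, slack=2)
Line 10: ['ocean'] (min_width=5, slack=7)

Answer: |sky make    |
|bear        |
|compound    |
|forest if   |
|garden      |
|display moon|
|fast sea    |
|guitar up   |
|corn early  |
|ocean       |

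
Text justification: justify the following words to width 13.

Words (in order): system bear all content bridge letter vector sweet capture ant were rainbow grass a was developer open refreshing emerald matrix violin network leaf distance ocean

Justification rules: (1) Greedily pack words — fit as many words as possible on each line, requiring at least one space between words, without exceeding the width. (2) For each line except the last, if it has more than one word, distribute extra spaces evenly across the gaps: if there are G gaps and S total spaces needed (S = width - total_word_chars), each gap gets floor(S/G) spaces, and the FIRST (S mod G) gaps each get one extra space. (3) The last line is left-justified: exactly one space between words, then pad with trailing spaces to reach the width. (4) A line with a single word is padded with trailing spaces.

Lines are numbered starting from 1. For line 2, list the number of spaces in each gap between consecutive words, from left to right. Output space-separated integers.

Answer: 3

Derivation:
Line 1: ['system', 'bear'] (min_width=11, slack=2)
Line 2: ['all', 'content'] (min_width=11, slack=2)
Line 3: ['bridge', 'letter'] (min_width=13, slack=0)
Line 4: ['vector', 'sweet'] (min_width=12, slack=1)
Line 5: ['capture', 'ant'] (min_width=11, slack=2)
Line 6: ['were', 'rainbow'] (min_width=12, slack=1)
Line 7: ['grass', 'a', 'was'] (min_width=11, slack=2)
Line 8: ['developer'] (min_width=9, slack=4)
Line 9: ['open'] (min_width=4, slack=9)
Line 10: ['refreshing'] (min_width=10, slack=3)
Line 11: ['emerald'] (min_width=7, slack=6)
Line 12: ['matrix', 'violin'] (min_width=13, slack=0)
Line 13: ['network', 'leaf'] (min_width=12, slack=1)
Line 14: ['distance'] (min_width=8, slack=5)
Line 15: ['ocean'] (min_width=5, slack=8)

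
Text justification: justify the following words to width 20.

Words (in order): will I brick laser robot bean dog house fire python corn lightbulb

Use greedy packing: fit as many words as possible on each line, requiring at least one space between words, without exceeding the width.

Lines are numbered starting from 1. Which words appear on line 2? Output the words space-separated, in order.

Answer: robot bean dog house

Derivation:
Line 1: ['will', 'I', 'brick', 'laser'] (min_width=18, slack=2)
Line 2: ['robot', 'bean', 'dog', 'house'] (min_width=20, slack=0)
Line 3: ['fire', 'python', 'corn'] (min_width=16, slack=4)
Line 4: ['lightbulb'] (min_width=9, slack=11)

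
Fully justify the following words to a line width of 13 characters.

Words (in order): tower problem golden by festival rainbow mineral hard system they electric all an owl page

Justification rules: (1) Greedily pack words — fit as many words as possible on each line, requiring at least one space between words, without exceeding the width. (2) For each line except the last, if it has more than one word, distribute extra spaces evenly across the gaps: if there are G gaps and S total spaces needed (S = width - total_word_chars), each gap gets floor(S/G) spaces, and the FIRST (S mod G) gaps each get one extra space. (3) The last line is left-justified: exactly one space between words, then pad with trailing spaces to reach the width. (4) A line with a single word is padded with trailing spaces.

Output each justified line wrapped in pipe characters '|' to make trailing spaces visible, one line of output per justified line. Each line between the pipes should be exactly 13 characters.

Line 1: ['tower', 'problem'] (min_width=13, slack=0)
Line 2: ['golden', 'by'] (min_width=9, slack=4)
Line 3: ['festival'] (min_width=8, slack=5)
Line 4: ['rainbow'] (min_width=7, slack=6)
Line 5: ['mineral', 'hard'] (min_width=12, slack=1)
Line 6: ['system', 'they'] (min_width=11, slack=2)
Line 7: ['electric', 'all'] (min_width=12, slack=1)
Line 8: ['an', 'owl', 'page'] (min_width=11, slack=2)

Answer: |tower problem|
|golden     by|
|festival     |
|rainbow      |
|mineral  hard|
|system   they|
|electric  all|
|an owl page  |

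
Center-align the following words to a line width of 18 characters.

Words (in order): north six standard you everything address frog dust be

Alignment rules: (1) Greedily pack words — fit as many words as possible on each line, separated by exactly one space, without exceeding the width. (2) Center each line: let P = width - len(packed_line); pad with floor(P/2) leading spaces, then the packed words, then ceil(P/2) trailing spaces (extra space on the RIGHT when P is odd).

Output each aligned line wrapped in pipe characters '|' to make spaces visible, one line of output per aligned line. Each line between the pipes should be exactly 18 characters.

Line 1: ['north', 'six', 'standard'] (min_width=18, slack=0)
Line 2: ['you', 'everything'] (min_width=14, slack=4)
Line 3: ['address', 'frog', 'dust'] (min_width=17, slack=1)
Line 4: ['be'] (min_width=2, slack=16)

Answer: |north six standard|
|  you everything  |
|address frog dust |
|        be        |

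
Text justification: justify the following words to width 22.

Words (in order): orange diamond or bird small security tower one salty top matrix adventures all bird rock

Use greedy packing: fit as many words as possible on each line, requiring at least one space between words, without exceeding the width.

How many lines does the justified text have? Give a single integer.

Line 1: ['orange', 'diamond', 'or', 'bird'] (min_width=22, slack=0)
Line 2: ['small', 'security', 'tower'] (min_width=20, slack=2)
Line 3: ['one', 'salty', 'top', 'matrix'] (min_width=20, slack=2)
Line 4: ['adventures', 'all', 'bird'] (min_width=19, slack=3)
Line 5: ['rock'] (min_width=4, slack=18)
Total lines: 5

Answer: 5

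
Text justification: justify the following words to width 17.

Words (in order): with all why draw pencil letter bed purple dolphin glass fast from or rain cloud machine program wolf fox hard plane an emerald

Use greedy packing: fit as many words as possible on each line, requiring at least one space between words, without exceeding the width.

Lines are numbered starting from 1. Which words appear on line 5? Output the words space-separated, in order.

Answer: or rain cloud

Derivation:
Line 1: ['with', 'all', 'why', 'draw'] (min_width=17, slack=0)
Line 2: ['pencil', 'letter', 'bed'] (min_width=17, slack=0)
Line 3: ['purple', 'dolphin'] (min_width=14, slack=3)
Line 4: ['glass', 'fast', 'from'] (min_width=15, slack=2)
Line 5: ['or', 'rain', 'cloud'] (min_width=13, slack=4)
Line 6: ['machine', 'program'] (min_width=15, slack=2)
Line 7: ['wolf', 'fox', 'hard'] (min_width=13, slack=4)
Line 8: ['plane', 'an', 'emerald'] (min_width=16, slack=1)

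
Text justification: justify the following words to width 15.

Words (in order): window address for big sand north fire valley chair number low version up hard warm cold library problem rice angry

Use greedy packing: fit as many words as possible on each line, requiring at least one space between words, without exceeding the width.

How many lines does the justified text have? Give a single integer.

Line 1: ['window', 'address'] (min_width=14, slack=1)
Line 2: ['for', 'big', 'sand'] (min_width=12, slack=3)
Line 3: ['north', 'fire'] (min_width=10, slack=5)
Line 4: ['valley', 'chair'] (min_width=12, slack=3)
Line 5: ['number', 'low'] (min_width=10, slack=5)
Line 6: ['version', 'up', 'hard'] (min_width=15, slack=0)
Line 7: ['warm', 'cold'] (min_width=9, slack=6)
Line 8: ['library', 'problem'] (min_width=15, slack=0)
Line 9: ['rice', 'angry'] (min_width=10, slack=5)
Total lines: 9

Answer: 9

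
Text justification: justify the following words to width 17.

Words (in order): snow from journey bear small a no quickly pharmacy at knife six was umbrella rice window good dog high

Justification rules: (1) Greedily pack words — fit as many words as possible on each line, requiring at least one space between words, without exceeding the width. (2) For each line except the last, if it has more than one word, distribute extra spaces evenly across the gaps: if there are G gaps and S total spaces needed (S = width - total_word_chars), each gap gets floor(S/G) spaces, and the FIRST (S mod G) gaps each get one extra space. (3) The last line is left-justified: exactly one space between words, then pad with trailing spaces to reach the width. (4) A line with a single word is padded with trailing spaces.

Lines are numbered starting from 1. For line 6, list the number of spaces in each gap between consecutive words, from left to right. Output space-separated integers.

Line 1: ['snow', 'from', 'journey'] (min_width=17, slack=0)
Line 2: ['bear', 'small', 'a', 'no'] (min_width=15, slack=2)
Line 3: ['quickly', 'pharmacy'] (min_width=16, slack=1)
Line 4: ['at', 'knife', 'six', 'was'] (min_width=16, slack=1)
Line 5: ['umbrella', 'rice'] (min_width=13, slack=4)
Line 6: ['window', 'good', 'dog'] (min_width=15, slack=2)
Line 7: ['high'] (min_width=4, slack=13)

Answer: 2 2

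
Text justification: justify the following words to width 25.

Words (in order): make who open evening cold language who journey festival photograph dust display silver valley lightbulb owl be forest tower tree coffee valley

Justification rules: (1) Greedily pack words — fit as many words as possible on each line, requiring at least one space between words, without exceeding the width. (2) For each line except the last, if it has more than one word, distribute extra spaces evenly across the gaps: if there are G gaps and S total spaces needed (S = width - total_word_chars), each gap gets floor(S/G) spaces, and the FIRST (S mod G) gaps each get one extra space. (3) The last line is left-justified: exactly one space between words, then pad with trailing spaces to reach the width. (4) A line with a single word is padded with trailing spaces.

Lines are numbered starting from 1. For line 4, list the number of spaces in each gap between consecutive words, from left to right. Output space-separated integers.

Line 1: ['make', 'who', 'open', 'evening'] (min_width=21, slack=4)
Line 2: ['cold', 'language', 'who', 'journey'] (min_width=25, slack=0)
Line 3: ['festival', 'photograph', 'dust'] (min_width=24, slack=1)
Line 4: ['display', 'silver', 'valley'] (min_width=21, slack=4)
Line 5: ['lightbulb', 'owl', 'be', 'forest'] (min_width=23, slack=2)
Line 6: ['tower', 'tree', 'coffee', 'valley'] (min_width=24, slack=1)

Answer: 3 3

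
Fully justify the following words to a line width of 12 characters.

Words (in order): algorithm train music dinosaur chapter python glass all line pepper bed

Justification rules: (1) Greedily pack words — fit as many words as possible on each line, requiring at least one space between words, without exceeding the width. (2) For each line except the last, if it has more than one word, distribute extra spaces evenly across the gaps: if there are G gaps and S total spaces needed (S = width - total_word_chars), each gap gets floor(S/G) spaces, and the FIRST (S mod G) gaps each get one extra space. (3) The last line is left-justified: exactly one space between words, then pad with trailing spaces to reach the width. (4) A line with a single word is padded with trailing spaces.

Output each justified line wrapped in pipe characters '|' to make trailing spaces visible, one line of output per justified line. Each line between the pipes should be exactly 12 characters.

Line 1: ['algorithm'] (min_width=9, slack=3)
Line 2: ['train', 'music'] (min_width=11, slack=1)
Line 3: ['dinosaur'] (min_width=8, slack=4)
Line 4: ['chapter'] (min_width=7, slack=5)
Line 5: ['python', 'glass'] (min_width=12, slack=0)
Line 6: ['all', 'line'] (min_width=8, slack=4)
Line 7: ['pepper', 'bed'] (min_width=10, slack=2)

Answer: |algorithm   |
|train  music|
|dinosaur    |
|chapter     |
|python glass|
|all     line|
|pepper bed  |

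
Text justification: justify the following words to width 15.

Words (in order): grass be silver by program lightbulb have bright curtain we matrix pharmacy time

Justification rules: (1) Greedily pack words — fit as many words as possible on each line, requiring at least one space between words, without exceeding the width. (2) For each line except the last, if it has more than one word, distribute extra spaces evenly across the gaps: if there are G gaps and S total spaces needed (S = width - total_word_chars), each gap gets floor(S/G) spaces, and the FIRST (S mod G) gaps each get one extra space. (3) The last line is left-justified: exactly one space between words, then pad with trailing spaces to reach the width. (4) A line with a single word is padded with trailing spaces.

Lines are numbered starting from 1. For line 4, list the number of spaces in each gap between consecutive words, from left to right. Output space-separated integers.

Answer: 2

Derivation:
Line 1: ['grass', 'be', 'silver'] (min_width=15, slack=0)
Line 2: ['by', 'program'] (min_width=10, slack=5)
Line 3: ['lightbulb', 'have'] (min_width=14, slack=1)
Line 4: ['bright', 'curtain'] (min_width=14, slack=1)
Line 5: ['we', 'matrix'] (min_width=9, slack=6)
Line 6: ['pharmacy', 'time'] (min_width=13, slack=2)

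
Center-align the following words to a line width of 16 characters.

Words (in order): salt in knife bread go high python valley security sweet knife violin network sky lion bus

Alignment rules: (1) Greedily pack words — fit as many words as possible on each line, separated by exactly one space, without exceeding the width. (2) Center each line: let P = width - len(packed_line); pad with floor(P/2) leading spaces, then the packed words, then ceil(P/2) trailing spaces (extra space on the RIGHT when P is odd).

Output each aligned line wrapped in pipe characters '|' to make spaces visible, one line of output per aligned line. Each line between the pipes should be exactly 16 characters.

Answer: | salt in knife  |
| bread go high  |
| python valley  |
| security sweet |
|  knife violin  |
|network sky lion|
|      bus       |

Derivation:
Line 1: ['salt', 'in', 'knife'] (min_width=13, slack=3)
Line 2: ['bread', 'go', 'high'] (min_width=13, slack=3)
Line 3: ['python', 'valley'] (min_width=13, slack=3)
Line 4: ['security', 'sweet'] (min_width=14, slack=2)
Line 5: ['knife', 'violin'] (min_width=12, slack=4)
Line 6: ['network', 'sky', 'lion'] (min_width=16, slack=0)
Line 7: ['bus'] (min_width=3, slack=13)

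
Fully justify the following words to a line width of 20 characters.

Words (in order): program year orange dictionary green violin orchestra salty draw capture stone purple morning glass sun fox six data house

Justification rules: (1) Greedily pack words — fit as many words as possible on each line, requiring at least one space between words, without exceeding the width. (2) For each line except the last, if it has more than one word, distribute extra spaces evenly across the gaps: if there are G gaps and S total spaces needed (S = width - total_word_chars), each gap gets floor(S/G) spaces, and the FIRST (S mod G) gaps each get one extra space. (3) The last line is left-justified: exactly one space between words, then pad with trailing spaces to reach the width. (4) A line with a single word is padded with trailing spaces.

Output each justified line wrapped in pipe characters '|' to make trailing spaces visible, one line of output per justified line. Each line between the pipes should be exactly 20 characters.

Line 1: ['program', 'year', 'orange'] (min_width=19, slack=1)
Line 2: ['dictionary', 'green'] (min_width=16, slack=4)
Line 3: ['violin', 'orchestra'] (min_width=16, slack=4)
Line 4: ['salty', 'draw', 'capture'] (min_width=18, slack=2)
Line 5: ['stone', 'purple', 'morning'] (min_width=20, slack=0)
Line 6: ['glass', 'sun', 'fox', 'six'] (min_width=17, slack=3)
Line 7: ['data', 'house'] (min_width=10, slack=10)

Answer: |program  year orange|
|dictionary     green|
|violin     orchestra|
|salty  draw  capture|
|stone purple morning|
|glass  sun  fox  six|
|data house          |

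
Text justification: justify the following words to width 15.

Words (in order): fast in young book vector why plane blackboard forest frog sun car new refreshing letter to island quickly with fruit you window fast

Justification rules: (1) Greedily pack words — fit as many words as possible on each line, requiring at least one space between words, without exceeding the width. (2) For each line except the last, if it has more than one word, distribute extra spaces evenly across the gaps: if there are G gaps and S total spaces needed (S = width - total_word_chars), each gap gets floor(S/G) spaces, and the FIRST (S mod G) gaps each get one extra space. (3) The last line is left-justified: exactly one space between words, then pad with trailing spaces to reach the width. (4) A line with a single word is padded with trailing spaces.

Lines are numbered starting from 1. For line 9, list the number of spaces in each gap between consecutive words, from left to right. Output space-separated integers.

Answer: 2

Derivation:
Line 1: ['fast', 'in', 'young'] (min_width=13, slack=2)
Line 2: ['book', 'vector', 'why'] (min_width=15, slack=0)
Line 3: ['plane'] (min_width=5, slack=10)
Line 4: ['blackboard'] (min_width=10, slack=5)
Line 5: ['forest', 'frog', 'sun'] (min_width=15, slack=0)
Line 6: ['car', 'new'] (min_width=7, slack=8)
Line 7: ['refreshing'] (min_width=10, slack=5)
Line 8: ['letter', 'to'] (min_width=9, slack=6)
Line 9: ['island', 'quickly'] (min_width=14, slack=1)
Line 10: ['with', 'fruit', 'you'] (min_width=14, slack=1)
Line 11: ['window', 'fast'] (min_width=11, slack=4)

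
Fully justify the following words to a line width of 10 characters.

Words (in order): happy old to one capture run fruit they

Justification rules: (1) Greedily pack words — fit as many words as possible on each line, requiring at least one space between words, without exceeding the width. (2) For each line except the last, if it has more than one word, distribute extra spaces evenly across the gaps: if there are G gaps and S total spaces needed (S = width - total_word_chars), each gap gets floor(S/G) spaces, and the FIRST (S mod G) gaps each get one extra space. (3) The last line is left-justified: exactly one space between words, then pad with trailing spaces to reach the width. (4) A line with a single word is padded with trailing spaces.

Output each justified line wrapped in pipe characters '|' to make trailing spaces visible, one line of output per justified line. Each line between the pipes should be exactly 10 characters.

Line 1: ['happy', 'old'] (min_width=9, slack=1)
Line 2: ['to', 'one'] (min_width=6, slack=4)
Line 3: ['capture'] (min_width=7, slack=3)
Line 4: ['run', 'fruit'] (min_width=9, slack=1)
Line 5: ['they'] (min_width=4, slack=6)

Answer: |happy  old|
|to     one|
|capture   |
|run  fruit|
|they      |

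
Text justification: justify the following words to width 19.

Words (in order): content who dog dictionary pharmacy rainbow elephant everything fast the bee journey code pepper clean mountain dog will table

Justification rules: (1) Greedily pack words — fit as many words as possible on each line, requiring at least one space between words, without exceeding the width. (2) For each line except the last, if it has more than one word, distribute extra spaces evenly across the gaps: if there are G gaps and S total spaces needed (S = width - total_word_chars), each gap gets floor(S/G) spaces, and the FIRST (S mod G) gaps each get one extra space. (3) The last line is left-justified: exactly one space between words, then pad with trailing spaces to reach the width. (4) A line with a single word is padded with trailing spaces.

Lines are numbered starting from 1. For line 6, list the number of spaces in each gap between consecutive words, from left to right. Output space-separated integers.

Answer: 8

Derivation:
Line 1: ['content', 'who', 'dog'] (min_width=15, slack=4)
Line 2: ['dictionary', 'pharmacy'] (min_width=19, slack=0)
Line 3: ['rainbow', 'elephant'] (min_width=16, slack=3)
Line 4: ['everything', 'fast', 'the'] (min_width=19, slack=0)
Line 5: ['bee', 'journey', 'code'] (min_width=16, slack=3)
Line 6: ['pepper', 'clean'] (min_width=12, slack=7)
Line 7: ['mountain', 'dog', 'will'] (min_width=17, slack=2)
Line 8: ['table'] (min_width=5, slack=14)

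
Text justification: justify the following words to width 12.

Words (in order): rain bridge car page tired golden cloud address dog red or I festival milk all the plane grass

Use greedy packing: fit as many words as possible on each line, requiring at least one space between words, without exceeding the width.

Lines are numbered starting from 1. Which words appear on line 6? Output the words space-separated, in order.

Answer: red or I

Derivation:
Line 1: ['rain', 'bridge'] (min_width=11, slack=1)
Line 2: ['car', 'page'] (min_width=8, slack=4)
Line 3: ['tired', 'golden'] (min_width=12, slack=0)
Line 4: ['cloud'] (min_width=5, slack=7)
Line 5: ['address', 'dog'] (min_width=11, slack=1)
Line 6: ['red', 'or', 'I'] (min_width=8, slack=4)
Line 7: ['festival'] (min_width=8, slack=4)
Line 8: ['milk', 'all', 'the'] (min_width=12, slack=0)
Line 9: ['plane', 'grass'] (min_width=11, slack=1)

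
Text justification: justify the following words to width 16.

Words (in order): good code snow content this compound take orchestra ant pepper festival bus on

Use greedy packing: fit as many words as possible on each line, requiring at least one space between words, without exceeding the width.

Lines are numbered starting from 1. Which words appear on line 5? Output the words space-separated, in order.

Answer: pepper festival

Derivation:
Line 1: ['good', 'code', 'snow'] (min_width=14, slack=2)
Line 2: ['content', 'this'] (min_width=12, slack=4)
Line 3: ['compound', 'take'] (min_width=13, slack=3)
Line 4: ['orchestra', 'ant'] (min_width=13, slack=3)
Line 5: ['pepper', 'festival'] (min_width=15, slack=1)
Line 6: ['bus', 'on'] (min_width=6, slack=10)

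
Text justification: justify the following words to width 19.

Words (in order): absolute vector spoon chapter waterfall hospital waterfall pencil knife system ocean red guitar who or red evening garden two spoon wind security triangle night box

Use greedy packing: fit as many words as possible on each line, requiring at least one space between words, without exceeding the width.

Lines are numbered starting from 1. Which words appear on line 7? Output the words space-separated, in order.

Line 1: ['absolute', 'vector'] (min_width=15, slack=4)
Line 2: ['spoon', 'chapter'] (min_width=13, slack=6)
Line 3: ['waterfall', 'hospital'] (min_width=18, slack=1)
Line 4: ['waterfall', 'pencil'] (min_width=16, slack=3)
Line 5: ['knife', 'system', 'ocean'] (min_width=18, slack=1)
Line 6: ['red', 'guitar', 'who', 'or'] (min_width=17, slack=2)
Line 7: ['red', 'evening', 'garden'] (min_width=18, slack=1)
Line 8: ['two', 'spoon', 'wind'] (min_width=14, slack=5)
Line 9: ['security', 'triangle'] (min_width=17, slack=2)
Line 10: ['night', 'box'] (min_width=9, slack=10)

Answer: red evening garden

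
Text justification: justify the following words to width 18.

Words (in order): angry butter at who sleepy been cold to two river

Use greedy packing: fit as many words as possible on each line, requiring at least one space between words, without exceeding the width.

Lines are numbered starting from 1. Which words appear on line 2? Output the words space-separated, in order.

Answer: who sleepy been

Derivation:
Line 1: ['angry', 'butter', 'at'] (min_width=15, slack=3)
Line 2: ['who', 'sleepy', 'been'] (min_width=15, slack=3)
Line 3: ['cold', 'to', 'two', 'river'] (min_width=17, slack=1)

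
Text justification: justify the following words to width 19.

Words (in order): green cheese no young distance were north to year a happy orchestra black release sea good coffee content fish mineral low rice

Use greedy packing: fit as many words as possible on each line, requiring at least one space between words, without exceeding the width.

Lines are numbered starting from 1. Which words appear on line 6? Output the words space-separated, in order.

Answer: good coffee content

Derivation:
Line 1: ['green', 'cheese', 'no'] (min_width=15, slack=4)
Line 2: ['young', 'distance', 'were'] (min_width=19, slack=0)
Line 3: ['north', 'to', 'year', 'a'] (min_width=15, slack=4)
Line 4: ['happy', 'orchestra'] (min_width=15, slack=4)
Line 5: ['black', 'release', 'sea'] (min_width=17, slack=2)
Line 6: ['good', 'coffee', 'content'] (min_width=19, slack=0)
Line 7: ['fish', 'mineral', 'low'] (min_width=16, slack=3)
Line 8: ['rice'] (min_width=4, slack=15)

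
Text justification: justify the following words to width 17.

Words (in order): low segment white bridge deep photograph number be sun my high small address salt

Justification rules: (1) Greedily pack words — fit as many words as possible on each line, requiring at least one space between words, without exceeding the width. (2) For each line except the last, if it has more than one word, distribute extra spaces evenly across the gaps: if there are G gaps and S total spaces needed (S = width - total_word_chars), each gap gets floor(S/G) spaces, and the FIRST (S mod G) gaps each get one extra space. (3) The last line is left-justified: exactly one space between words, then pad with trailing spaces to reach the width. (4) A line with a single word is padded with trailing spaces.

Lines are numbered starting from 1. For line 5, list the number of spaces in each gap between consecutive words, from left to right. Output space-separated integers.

Answer: 5

Derivation:
Line 1: ['low', 'segment', 'white'] (min_width=17, slack=0)
Line 2: ['bridge', 'deep'] (min_width=11, slack=6)
Line 3: ['photograph', 'number'] (min_width=17, slack=0)
Line 4: ['be', 'sun', 'my', 'high'] (min_width=14, slack=3)
Line 5: ['small', 'address'] (min_width=13, slack=4)
Line 6: ['salt'] (min_width=4, slack=13)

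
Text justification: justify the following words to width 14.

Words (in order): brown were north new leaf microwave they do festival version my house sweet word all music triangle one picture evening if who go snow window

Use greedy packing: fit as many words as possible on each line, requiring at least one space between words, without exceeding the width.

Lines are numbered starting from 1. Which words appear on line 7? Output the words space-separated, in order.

Answer: word all music

Derivation:
Line 1: ['brown', 'were'] (min_width=10, slack=4)
Line 2: ['north', 'new', 'leaf'] (min_width=14, slack=0)
Line 3: ['microwave', 'they'] (min_width=14, slack=0)
Line 4: ['do', 'festival'] (min_width=11, slack=3)
Line 5: ['version', 'my'] (min_width=10, slack=4)
Line 6: ['house', 'sweet'] (min_width=11, slack=3)
Line 7: ['word', 'all', 'music'] (min_width=14, slack=0)
Line 8: ['triangle', 'one'] (min_width=12, slack=2)
Line 9: ['picture'] (min_width=7, slack=7)
Line 10: ['evening', 'if', 'who'] (min_width=14, slack=0)
Line 11: ['go', 'snow', 'window'] (min_width=14, slack=0)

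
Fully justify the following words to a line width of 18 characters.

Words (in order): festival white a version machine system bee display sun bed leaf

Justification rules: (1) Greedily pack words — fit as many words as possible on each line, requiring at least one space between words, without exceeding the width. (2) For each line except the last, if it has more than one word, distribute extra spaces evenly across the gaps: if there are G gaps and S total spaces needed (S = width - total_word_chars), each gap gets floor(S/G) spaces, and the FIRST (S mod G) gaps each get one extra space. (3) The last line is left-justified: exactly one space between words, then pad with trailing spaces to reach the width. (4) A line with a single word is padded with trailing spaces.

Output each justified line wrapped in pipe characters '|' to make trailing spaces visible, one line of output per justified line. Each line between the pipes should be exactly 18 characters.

Answer: |festival  white  a|
|version    machine|
|system bee display|
|sun bed leaf      |

Derivation:
Line 1: ['festival', 'white', 'a'] (min_width=16, slack=2)
Line 2: ['version', 'machine'] (min_width=15, slack=3)
Line 3: ['system', 'bee', 'display'] (min_width=18, slack=0)
Line 4: ['sun', 'bed', 'leaf'] (min_width=12, slack=6)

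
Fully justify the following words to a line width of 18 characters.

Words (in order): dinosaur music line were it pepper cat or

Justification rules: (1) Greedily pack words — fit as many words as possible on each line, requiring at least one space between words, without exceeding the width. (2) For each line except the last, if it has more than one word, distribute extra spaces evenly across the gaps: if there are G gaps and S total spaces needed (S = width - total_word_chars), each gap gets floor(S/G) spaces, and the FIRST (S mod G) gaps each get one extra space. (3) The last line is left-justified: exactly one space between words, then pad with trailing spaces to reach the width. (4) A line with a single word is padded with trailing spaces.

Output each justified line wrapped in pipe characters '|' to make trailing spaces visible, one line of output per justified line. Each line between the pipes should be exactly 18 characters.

Answer: |dinosaur     music|
|line    were    it|
|pepper cat or     |

Derivation:
Line 1: ['dinosaur', 'music'] (min_width=14, slack=4)
Line 2: ['line', 'were', 'it'] (min_width=12, slack=6)
Line 3: ['pepper', 'cat', 'or'] (min_width=13, slack=5)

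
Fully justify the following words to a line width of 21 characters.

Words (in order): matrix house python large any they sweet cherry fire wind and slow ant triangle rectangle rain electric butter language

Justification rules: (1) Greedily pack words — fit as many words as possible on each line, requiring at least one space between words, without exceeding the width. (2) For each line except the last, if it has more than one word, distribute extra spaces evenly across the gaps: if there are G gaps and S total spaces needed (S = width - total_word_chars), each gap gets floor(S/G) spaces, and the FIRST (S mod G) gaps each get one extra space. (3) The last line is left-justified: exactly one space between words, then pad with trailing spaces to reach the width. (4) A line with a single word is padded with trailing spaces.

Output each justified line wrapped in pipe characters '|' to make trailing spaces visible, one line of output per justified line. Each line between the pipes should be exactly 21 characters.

Answer: |matrix  house  python|
|large  any they sweet|
|cherry  fire wind and|
|slow   ant   triangle|
|rectangle        rain|
|electric       butter|
|language             |

Derivation:
Line 1: ['matrix', 'house', 'python'] (min_width=19, slack=2)
Line 2: ['large', 'any', 'they', 'sweet'] (min_width=20, slack=1)
Line 3: ['cherry', 'fire', 'wind', 'and'] (min_width=20, slack=1)
Line 4: ['slow', 'ant', 'triangle'] (min_width=17, slack=4)
Line 5: ['rectangle', 'rain'] (min_width=14, slack=7)
Line 6: ['electric', 'butter'] (min_width=15, slack=6)
Line 7: ['language'] (min_width=8, slack=13)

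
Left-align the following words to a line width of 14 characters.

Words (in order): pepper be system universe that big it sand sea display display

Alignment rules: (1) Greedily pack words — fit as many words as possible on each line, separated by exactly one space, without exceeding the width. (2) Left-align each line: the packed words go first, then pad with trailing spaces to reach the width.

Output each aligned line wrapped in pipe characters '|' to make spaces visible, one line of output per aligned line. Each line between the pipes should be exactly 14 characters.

Answer: |pepper be     |
|system        |
|universe that |
|big it sand   |
|sea display   |
|display       |

Derivation:
Line 1: ['pepper', 'be'] (min_width=9, slack=5)
Line 2: ['system'] (min_width=6, slack=8)
Line 3: ['universe', 'that'] (min_width=13, slack=1)
Line 4: ['big', 'it', 'sand'] (min_width=11, slack=3)
Line 5: ['sea', 'display'] (min_width=11, slack=3)
Line 6: ['display'] (min_width=7, slack=7)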